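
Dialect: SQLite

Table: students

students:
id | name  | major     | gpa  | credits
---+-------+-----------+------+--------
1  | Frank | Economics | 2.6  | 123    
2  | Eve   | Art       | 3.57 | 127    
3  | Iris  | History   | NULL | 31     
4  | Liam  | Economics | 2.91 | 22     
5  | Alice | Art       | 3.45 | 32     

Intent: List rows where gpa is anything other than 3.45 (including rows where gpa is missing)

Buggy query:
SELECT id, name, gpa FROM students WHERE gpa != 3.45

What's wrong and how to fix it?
Bug: Inequality against NULL is unknown, not true; rows with NULL are dropped

Fix: Add an explicit OR gpa IS NULL to include the missing-value rows

Corrected query:
SELECT id, name, gpa FROM students WHERE gpa != 3.45 OR gpa IS NULL

Result:
id | name  | gpa 
---+-------+-----
1  | Frank | 2.6 
2  | Eve   | 3.57
3  | Iris  | NULL
4  | Liam  | 2.91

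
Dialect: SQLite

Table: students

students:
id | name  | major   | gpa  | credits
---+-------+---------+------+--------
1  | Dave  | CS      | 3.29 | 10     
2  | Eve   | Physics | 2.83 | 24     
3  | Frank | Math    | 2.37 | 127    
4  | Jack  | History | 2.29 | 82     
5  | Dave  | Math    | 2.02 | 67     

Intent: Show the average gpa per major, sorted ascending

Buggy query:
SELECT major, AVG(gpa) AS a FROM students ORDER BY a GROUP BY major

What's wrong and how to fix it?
Bug: ORDER BY appears before GROUP BY; SQL clause order requires GROUP BY first

Fix: Move ORDER BY to the end, after GROUP BY

Corrected query:
SELECT major, AVG(gpa) AS a FROM students GROUP BY major ORDER BY a

Result:
major   | a    
--------+------
Math    | 2.195
History | 2.29 
Physics | 2.83 
CS      | 3.29 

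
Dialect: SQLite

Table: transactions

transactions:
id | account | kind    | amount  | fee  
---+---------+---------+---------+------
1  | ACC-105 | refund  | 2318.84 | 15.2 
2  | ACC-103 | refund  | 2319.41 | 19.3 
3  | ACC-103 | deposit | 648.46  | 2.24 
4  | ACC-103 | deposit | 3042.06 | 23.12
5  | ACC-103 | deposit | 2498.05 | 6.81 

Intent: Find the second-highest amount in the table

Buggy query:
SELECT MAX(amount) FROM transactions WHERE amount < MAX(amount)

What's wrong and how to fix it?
Bug: The inner MAX is an aggregate inside WHERE, which is not allowed

Fix: Compute the overall MAX in a subquery, then take MAX of rows below it

Corrected query:
SELECT MAX(amount) FROM transactions WHERE amount < (SELECT MAX(amount) FROM transactions)

Result:
MAX(amount)
-----------
2498.05    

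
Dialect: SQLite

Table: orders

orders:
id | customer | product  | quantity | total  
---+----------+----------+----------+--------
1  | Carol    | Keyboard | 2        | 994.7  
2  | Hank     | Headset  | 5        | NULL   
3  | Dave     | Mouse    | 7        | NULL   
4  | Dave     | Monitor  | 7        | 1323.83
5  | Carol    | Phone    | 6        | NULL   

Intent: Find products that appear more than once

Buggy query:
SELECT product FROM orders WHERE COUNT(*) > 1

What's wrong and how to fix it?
Bug: WHERE can't reference COUNT(*); aggregates are computed after WHERE

Fix: GROUP BY product, then filter groups with HAVING COUNT(*) > 1

Corrected query:
SELECT product FROM orders GROUP BY product HAVING COUNT(*) > 1

Result:
(no rows)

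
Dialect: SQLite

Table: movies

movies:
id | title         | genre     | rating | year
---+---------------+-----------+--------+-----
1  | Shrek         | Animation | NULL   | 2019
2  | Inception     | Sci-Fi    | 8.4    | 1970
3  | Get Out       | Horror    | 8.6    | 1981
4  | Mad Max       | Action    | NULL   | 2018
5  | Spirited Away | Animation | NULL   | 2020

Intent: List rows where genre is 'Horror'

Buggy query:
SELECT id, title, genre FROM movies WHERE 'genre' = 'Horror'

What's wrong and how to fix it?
Bug: 'genre' in single quotes is a string literal, not the column; the comparison is literal-vs-literal and never true

Fix: Remove the quotes around the column name (or use double quotes for an identifier)

Corrected query:
SELECT id, title, genre FROM movies WHERE genre = 'Horror'

Result:
id | title   | genre 
---+---------+-------
3  | Get Out | Horror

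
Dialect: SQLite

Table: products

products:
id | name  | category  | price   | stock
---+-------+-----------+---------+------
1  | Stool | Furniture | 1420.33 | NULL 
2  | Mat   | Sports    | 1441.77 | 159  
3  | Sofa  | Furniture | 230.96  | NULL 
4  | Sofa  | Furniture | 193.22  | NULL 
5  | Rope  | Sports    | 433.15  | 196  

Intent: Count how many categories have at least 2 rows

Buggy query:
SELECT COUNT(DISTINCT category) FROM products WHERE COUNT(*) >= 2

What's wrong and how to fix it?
Bug: WHERE filters individual rows, not groups, so a group-level COUNT is invalid there

Fix: Group first with HAVING COUNT(*) >= 2, then COUNT the resulting groups

Corrected query:
SELECT COUNT(*) FROM (SELECT category FROM products GROUP BY category HAVING COUNT(*) >= 2)

Result:
COUNT(*)
--------
2       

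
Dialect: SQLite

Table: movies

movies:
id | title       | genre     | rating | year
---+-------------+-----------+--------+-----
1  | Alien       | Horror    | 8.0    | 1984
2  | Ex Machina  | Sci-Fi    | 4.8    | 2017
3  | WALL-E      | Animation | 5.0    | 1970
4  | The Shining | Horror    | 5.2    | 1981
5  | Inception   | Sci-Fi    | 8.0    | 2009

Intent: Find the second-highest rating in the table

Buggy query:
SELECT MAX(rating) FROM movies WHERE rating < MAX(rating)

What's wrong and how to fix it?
Bug: The inner MAX is an aggregate inside WHERE, which is not allowed

Fix: Compute the overall MAX in a subquery, then take MAX of rows below it

Corrected query:
SELECT MAX(rating) FROM movies WHERE rating < (SELECT MAX(rating) FROM movies)

Result:
MAX(rating)
-----------
5.2        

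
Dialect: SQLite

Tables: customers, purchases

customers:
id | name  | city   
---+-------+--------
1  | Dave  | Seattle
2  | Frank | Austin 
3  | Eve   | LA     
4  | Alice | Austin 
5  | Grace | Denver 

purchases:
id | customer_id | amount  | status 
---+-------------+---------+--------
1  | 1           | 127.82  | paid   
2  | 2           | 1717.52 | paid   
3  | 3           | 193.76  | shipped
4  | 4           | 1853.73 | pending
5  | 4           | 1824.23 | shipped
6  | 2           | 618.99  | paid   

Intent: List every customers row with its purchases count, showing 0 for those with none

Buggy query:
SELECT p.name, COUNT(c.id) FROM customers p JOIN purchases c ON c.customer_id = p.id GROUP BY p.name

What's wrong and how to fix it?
Bug: An inner join excludes parents with zero children

Fix: Switch to LEFT JOIN to retain unmatched parent rows

Corrected query:
SELECT p.name, COUNT(c.id) FROM customers p LEFT JOIN purchases c ON c.customer_id = p.id GROUP BY p.name

Result:
name  | COUNT(c.id)
------+------------
Alice | 2          
Dave  | 1          
Eve   | 1          
Frank | 2          
Grace | 0          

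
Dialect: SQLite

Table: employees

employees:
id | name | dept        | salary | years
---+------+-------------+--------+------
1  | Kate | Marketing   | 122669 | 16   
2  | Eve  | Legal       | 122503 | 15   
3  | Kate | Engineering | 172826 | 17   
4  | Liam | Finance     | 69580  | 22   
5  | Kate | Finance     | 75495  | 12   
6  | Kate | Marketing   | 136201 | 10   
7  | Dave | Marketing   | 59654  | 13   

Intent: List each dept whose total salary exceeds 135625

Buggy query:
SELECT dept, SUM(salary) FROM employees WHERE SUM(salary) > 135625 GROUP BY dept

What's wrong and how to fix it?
Bug: WHERE runs before GROUP BY, so aggregates aren't available there

Fix: Use HAVING (which filters groups after aggregation) instead of WHERE

Corrected query:
SELECT dept, SUM(salary) FROM employees GROUP BY dept HAVING SUM(salary) > 135625

Result:
dept        | SUM(salary)
------------+------------
Engineering | 172826     
Finance     | 145075     
Marketing   | 318524     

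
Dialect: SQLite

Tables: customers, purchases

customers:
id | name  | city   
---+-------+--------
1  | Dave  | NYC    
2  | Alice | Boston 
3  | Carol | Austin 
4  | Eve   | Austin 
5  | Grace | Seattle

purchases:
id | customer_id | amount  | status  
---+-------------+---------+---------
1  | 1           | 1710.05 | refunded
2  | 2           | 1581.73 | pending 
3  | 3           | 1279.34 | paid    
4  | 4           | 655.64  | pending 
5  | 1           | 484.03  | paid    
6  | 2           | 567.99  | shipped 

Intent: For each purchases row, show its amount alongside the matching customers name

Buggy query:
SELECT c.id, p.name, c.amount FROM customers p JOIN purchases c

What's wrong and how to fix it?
Bug: Missing join condition: each purchases row is matched to all customers rows instead of just its own

Fix: Specify the join condition linking the foreign key to the parent id

Corrected query:
SELECT c.id, p.name, c.amount FROM customers p JOIN purchases c ON c.customer_id = p.id

Result:
id | name  | amount 
---+-------+--------
1  | Dave  | 1710.05
2  | Alice | 1581.73
3  | Carol | 1279.34
4  | Eve   | 655.64 
5  | Dave  | 484.03 
6  | Alice | 567.99 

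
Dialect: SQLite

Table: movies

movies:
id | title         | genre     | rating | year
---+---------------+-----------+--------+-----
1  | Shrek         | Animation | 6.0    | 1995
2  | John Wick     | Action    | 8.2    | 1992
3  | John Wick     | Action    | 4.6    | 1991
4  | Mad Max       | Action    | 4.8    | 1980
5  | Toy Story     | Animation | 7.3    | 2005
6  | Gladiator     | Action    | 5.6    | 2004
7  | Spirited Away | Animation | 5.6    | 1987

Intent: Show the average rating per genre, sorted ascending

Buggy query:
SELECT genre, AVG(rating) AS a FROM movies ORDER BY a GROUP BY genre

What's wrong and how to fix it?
Bug: ORDER BY appears before GROUP BY; SQL clause order requires GROUP BY first

Fix: Reorder: SELECT … FROM … GROUP BY … ORDER BY …

Corrected query:
SELECT genre, AVG(rating) AS a FROM movies GROUP BY genre ORDER BY a

Result:
genre     | a  
----------+----
Action    | 5.8
Animation | 6.3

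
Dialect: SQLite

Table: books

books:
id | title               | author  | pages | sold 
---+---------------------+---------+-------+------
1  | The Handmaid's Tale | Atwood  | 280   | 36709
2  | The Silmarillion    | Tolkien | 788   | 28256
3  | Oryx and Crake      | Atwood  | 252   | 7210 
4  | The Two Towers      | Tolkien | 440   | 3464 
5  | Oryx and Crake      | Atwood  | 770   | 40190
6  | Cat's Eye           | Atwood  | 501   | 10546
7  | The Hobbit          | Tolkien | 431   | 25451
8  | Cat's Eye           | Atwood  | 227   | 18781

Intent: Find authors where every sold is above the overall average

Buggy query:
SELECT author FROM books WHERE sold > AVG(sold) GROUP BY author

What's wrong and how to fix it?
Bug: AVG() is an aggregate; it can't sit directly in WHERE

Fix: Compute the overall average in a scalar subquery and compare each group's MIN against it in HAVING

Corrected query:
SELECT author FROM books GROUP BY author HAVING MIN(sold) > (SELECT AVG(sold) FROM books)

Result:
(no rows)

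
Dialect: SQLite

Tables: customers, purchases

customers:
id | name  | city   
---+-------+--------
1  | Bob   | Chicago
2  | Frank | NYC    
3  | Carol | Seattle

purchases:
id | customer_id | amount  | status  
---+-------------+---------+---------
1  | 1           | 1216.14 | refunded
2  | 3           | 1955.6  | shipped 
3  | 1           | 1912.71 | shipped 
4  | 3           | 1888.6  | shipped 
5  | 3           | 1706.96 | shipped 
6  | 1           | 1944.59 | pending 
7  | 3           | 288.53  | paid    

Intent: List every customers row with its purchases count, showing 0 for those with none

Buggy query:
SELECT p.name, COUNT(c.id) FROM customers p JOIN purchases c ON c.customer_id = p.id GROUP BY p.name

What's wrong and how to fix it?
Bug: An inner join excludes parents with zero children

Fix: Switch to LEFT JOIN to retain unmatched parent rows

Corrected query:
SELECT p.name, COUNT(c.id) FROM customers p LEFT JOIN purchases c ON c.customer_id = p.id GROUP BY p.name

Result:
name  | COUNT(c.id)
------+------------
Bob   | 3          
Carol | 4          
Frank | 0          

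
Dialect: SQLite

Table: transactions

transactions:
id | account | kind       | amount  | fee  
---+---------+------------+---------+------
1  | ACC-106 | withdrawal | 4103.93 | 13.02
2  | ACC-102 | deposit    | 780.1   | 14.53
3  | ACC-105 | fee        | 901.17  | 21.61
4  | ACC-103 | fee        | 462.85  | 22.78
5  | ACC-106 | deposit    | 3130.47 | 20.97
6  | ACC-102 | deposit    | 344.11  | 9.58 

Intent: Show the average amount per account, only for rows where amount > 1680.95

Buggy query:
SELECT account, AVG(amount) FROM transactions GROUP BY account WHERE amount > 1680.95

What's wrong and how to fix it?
Bug: Row-level WHERE must come before GROUP BY in the clause order

Fix: Place WHERE between FROM and GROUP BY

Corrected query:
SELECT account, AVG(amount) FROM transactions WHERE amount > 1680.95 GROUP BY account

Result:
account | AVG(amount)
--------+------------
ACC-106 | 3617.2     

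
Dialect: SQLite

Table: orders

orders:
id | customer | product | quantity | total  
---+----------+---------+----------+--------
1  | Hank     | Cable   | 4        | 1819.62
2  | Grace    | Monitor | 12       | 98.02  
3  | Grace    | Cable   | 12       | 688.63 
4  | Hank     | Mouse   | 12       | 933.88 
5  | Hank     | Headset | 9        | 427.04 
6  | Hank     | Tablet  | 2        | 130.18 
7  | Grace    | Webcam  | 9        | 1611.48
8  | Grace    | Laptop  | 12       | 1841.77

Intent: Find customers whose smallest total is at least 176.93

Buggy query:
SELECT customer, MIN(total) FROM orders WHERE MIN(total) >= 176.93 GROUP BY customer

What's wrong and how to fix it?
Bug: Aggregates like MIN are computed per group after WHERE runs

Fix: Use HAVING for the per-group MIN condition

Corrected query:
SELECT customer, MIN(total) FROM orders GROUP BY customer HAVING MIN(total) >= 176.93

Result:
(no rows)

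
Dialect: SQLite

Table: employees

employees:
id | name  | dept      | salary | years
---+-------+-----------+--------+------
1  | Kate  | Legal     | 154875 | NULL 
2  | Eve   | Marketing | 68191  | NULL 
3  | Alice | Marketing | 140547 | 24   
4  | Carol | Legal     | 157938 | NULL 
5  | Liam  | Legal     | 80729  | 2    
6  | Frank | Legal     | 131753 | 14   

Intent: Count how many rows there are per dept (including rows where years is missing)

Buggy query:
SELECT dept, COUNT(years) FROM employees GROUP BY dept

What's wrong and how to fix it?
Bug: COUNT(column) counts non-NULL values only; rows with NULL years aren't counted

Fix: Replace COUNT(years) with COUNT(*)

Corrected query:
SELECT dept, COUNT(*) FROM employees GROUP BY dept

Result:
dept      | COUNT(*)
----------+---------
Legal     | 4       
Marketing | 2       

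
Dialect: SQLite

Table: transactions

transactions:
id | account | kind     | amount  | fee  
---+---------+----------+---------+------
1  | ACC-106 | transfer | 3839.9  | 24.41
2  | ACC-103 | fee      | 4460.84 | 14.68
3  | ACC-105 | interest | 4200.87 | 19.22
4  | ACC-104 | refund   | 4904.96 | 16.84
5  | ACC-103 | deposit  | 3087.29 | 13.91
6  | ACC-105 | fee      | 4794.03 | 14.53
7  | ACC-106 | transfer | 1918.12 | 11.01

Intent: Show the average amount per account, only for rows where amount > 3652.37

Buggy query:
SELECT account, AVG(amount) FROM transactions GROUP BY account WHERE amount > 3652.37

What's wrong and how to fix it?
Bug: WHERE cannot follow GROUP BY

Fix: Move the WHERE clause before GROUP BY

Corrected query:
SELECT account, AVG(amount) FROM transactions WHERE amount > 3652.37 GROUP BY account

Result:
account | AVG(amount)
--------+------------
ACC-103 | 4460.84    
ACC-104 | 4904.96    
ACC-105 | 4497.45    
ACC-106 | 3839.9     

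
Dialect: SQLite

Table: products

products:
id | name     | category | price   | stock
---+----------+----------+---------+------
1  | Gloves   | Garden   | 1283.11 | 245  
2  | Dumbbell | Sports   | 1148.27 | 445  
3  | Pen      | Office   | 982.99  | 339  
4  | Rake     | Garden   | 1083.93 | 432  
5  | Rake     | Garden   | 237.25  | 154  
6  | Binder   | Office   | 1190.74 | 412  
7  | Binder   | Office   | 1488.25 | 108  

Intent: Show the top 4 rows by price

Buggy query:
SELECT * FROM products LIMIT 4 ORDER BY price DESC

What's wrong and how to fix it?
Bug: ORDER BY cannot follow LIMIT; LIMIT is the final clause

Fix: Sort with ORDER BY, then apply LIMIT

Corrected query:
SELECT * FROM products ORDER BY price DESC LIMIT 4

Result:
id | name     | category | price   | stock
---+----------+----------+---------+------
7  | Binder   | Office   | 1488.25 | 108  
1  | Gloves   | Garden   | 1283.11 | 245  
6  | Binder   | Office   | 1190.74 | 412  
2  | Dumbbell | Sports   | 1148.27 | 445  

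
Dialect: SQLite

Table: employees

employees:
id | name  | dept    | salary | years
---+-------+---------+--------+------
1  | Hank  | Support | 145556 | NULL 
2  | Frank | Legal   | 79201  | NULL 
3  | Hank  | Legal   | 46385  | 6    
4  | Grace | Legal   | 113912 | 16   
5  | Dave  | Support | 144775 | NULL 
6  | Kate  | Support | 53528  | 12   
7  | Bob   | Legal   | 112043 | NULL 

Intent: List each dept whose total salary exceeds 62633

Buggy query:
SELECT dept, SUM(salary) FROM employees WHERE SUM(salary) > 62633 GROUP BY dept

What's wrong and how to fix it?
Bug: SUM(salary) is an aggregate, but WHERE filters rows before aggregation

Fix: Move the aggregate condition to a HAVING clause

Corrected query:
SELECT dept, SUM(salary) FROM employees GROUP BY dept HAVING SUM(salary) > 62633

Result:
dept    | SUM(salary)
--------+------------
Legal   | 351541     
Support | 343859     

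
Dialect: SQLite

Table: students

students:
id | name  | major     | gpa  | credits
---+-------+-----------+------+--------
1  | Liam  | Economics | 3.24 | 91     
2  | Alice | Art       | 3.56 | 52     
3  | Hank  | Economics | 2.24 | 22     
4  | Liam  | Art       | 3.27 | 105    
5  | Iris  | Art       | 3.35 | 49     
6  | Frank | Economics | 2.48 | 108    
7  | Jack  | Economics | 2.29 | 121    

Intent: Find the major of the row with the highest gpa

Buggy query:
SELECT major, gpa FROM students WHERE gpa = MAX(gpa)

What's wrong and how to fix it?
Bug: MAX(gpa) is an aggregate and cannot be used directly in WHERE

Fix: Wrap MAX in a scalar subquery so WHERE compares against a single value

Corrected query:
SELECT major, gpa FROM students WHERE gpa = (SELECT MAX(gpa) FROM students)

Result:
major | gpa 
------+-----
Art   | 3.56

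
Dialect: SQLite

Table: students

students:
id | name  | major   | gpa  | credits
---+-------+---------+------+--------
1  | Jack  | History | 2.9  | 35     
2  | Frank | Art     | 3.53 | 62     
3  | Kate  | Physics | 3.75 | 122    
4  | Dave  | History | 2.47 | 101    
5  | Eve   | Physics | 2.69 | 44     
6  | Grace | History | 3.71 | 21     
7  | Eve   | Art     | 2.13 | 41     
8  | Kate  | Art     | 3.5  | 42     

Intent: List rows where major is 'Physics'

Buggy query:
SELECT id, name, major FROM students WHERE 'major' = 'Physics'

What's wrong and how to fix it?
Bug: 'major' in single quotes is a string literal, not the column; the comparison is literal-vs-literal and never true

Fix: Remove the quotes around the column name (or use double quotes for an identifier)

Corrected query:
SELECT id, name, major FROM students WHERE major = 'Physics'

Result:
id | name | major  
---+------+--------
3  | Kate | Physics
5  | Eve  | Physics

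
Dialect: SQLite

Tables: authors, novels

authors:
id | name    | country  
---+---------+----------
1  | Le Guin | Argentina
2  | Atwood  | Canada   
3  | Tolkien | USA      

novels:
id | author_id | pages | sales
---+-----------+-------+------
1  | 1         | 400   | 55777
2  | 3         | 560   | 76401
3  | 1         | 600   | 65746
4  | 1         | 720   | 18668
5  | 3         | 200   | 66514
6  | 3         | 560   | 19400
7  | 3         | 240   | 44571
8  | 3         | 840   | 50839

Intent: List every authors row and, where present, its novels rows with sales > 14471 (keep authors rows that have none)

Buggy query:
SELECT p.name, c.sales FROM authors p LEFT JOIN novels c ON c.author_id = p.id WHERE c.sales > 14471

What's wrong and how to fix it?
Bug: A WHERE condition on the right-hand table after LEFT JOIN drops unmatched parents

Fix: Move the right-table condition into the ON clause so unmatched parents are kept

Corrected query:
SELECT p.name, c.sales FROM authors p LEFT JOIN novels c ON c.author_id = p.id AND c.sales > 14471

Result:
name    | sales
--------+------
Le Guin | 18668
Le Guin | 55777
Le Guin | 65746
Atwood  | NULL 
Tolkien | 19400
Tolkien | 44571
Tolkien | 50839
Tolkien | 66514
Tolkien | 76401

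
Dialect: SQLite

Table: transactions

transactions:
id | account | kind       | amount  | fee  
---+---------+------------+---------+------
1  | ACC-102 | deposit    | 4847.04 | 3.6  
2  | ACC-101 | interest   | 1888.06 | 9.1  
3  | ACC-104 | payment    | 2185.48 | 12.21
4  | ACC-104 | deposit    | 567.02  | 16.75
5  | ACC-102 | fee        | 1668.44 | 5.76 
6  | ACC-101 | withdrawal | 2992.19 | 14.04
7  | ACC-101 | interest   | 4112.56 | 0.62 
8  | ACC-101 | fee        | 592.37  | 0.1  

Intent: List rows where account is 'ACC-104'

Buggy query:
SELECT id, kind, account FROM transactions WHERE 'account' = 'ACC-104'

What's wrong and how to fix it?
Bug: Single quotes denote string literals in SQL; the column name is being compared as a constant string

Fix: Remove the quotes around the column name (or use double quotes for an identifier)

Corrected query:
SELECT id, kind, account FROM transactions WHERE account = 'ACC-104'

Result:
id | kind    | account
---+---------+--------
3  | payment | ACC-104
4  | deposit | ACC-104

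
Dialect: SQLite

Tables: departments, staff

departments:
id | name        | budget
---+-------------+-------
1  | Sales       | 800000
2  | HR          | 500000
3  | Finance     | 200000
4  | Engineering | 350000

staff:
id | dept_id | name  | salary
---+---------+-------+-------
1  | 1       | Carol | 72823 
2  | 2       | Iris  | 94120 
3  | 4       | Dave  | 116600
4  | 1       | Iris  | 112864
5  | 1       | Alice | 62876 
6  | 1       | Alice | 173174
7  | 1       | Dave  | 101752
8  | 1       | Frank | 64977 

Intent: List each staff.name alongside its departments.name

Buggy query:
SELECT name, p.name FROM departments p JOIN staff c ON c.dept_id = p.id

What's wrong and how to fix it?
Bug: Both tables have a 'name' column; the unqualified reference is ambiguous

Fix: Qualify the column with its table alias (c.name)

Corrected query:
SELECT c.name, p.name FROM departments p JOIN staff c ON c.dept_id = p.id

Result:
name  | name       
------+------------
Carol | Sales      
Iris  | HR         
Dave  | Engineering
Iris  | Sales      
Alice | Sales      
Alice | Sales      
Dave  | Sales      
Frank | Sales      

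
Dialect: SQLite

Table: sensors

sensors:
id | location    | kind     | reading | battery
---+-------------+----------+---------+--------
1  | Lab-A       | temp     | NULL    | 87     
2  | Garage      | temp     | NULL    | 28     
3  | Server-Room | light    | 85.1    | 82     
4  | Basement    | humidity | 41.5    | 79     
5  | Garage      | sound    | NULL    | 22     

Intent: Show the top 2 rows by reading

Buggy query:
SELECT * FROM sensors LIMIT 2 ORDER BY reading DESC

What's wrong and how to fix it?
Bug: LIMIT must come after ORDER BY

Fix: Swap the clauses: ORDER BY first, then LIMIT

Corrected query:
SELECT * FROM sensors ORDER BY reading DESC LIMIT 2

Result:
id | location    | kind     | reading | battery
---+-------------+----------+---------+--------
3  | Server-Room | light    | 85.1    | 82     
4  | Basement    | humidity | 41.5    | 79     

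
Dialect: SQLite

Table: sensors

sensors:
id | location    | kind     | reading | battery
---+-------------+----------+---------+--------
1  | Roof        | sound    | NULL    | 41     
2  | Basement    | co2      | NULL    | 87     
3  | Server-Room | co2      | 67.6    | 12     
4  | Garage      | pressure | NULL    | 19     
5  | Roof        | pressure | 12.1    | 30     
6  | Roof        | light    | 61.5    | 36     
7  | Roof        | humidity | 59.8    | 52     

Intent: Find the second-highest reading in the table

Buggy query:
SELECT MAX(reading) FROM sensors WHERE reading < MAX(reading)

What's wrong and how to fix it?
Bug: MAX(reading) on the right of the comparison is an aggregate-in-WHERE error

Fix: Compute the overall MAX in a subquery, then take MAX of rows below it

Corrected query:
SELECT MAX(reading) FROM sensors WHERE reading < (SELECT MAX(reading) FROM sensors)

Result:
MAX(reading)
------------
61.5        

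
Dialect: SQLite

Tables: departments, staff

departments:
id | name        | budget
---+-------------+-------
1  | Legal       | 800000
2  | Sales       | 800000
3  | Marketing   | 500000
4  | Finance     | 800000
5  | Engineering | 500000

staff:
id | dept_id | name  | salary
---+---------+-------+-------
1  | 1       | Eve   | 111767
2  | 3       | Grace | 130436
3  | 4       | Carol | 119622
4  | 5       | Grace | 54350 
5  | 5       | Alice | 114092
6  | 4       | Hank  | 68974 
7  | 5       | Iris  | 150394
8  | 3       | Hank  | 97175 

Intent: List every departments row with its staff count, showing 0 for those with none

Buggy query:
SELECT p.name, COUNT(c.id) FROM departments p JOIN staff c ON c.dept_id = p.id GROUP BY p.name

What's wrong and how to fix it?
Bug: An inner join excludes parents with zero children

Fix: Switch to LEFT JOIN to retain unmatched parent rows

Corrected query:
SELECT p.name, COUNT(c.id) FROM departments p LEFT JOIN staff c ON c.dept_id = p.id GROUP BY p.name

Result:
name        | COUNT(c.id)
------------+------------
Engineering | 3          
Finance     | 2          
Legal       | 1          
Marketing   | 2          
Sales       | 0          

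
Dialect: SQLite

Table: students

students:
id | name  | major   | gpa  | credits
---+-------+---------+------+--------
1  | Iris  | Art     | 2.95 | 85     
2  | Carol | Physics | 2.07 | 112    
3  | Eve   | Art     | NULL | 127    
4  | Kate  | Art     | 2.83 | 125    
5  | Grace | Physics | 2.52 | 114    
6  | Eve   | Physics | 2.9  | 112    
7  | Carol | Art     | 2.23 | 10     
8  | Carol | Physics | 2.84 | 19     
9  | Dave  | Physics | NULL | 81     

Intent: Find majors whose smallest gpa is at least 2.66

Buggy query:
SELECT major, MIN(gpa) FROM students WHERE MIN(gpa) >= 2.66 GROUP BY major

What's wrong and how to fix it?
Bug: MIN() in WHERE is a misuse of aggregate

Fix: Replace WHERE with HAVING after the GROUP BY

Corrected query:
SELECT major, MIN(gpa) FROM students GROUP BY major HAVING MIN(gpa) >= 2.66

Result:
(no rows)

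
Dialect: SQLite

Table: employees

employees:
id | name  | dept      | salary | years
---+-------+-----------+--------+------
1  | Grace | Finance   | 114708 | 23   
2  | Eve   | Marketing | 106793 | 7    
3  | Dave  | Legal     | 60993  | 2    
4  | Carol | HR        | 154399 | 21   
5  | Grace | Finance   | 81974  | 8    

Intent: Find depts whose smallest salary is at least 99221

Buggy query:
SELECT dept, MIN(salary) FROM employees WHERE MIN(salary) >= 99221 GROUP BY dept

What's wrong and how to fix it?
Bug: MIN() in WHERE is a misuse of aggregate

Fix: Replace WHERE with HAVING after the GROUP BY

Corrected query:
SELECT dept, MIN(salary) FROM employees GROUP BY dept HAVING MIN(salary) >= 99221

Result:
dept      | MIN(salary)
----------+------------
HR        | 154399     
Marketing | 106793     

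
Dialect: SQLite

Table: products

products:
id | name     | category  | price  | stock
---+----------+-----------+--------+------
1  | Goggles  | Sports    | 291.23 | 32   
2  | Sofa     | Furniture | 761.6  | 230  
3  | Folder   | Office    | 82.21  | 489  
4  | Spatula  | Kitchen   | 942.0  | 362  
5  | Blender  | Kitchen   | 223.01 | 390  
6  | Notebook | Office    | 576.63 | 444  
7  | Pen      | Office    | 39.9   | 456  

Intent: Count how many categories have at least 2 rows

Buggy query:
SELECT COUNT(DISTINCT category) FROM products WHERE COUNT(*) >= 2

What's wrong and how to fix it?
Bug: COUNT(*) cannot appear in WHERE; the per-group count doesn't exist yet

Fix: Use a subquery that GROUPs and filters with HAVING, then count its rows

Corrected query:
SELECT COUNT(*) FROM (SELECT category FROM products GROUP BY category HAVING COUNT(*) >= 2)

Result:
COUNT(*)
--------
2       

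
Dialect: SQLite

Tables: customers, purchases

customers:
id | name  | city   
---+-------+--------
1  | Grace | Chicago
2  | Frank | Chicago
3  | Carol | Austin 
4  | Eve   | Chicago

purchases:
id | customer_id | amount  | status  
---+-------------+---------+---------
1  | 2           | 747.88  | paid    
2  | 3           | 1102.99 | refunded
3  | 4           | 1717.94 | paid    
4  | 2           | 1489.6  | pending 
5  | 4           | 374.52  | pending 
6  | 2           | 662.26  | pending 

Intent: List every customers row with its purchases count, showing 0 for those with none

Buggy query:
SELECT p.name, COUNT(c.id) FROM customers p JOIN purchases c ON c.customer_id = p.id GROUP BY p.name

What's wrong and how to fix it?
Bug: An inner join excludes parents with zero children

Fix: Switch to LEFT JOIN to retain unmatched parent rows

Corrected query:
SELECT p.name, COUNT(c.id) FROM customers p LEFT JOIN purchases c ON c.customer_id = p.id GROUP BY p.name

Result:
name  | COUNT(c.id)
------+------------
Carol | 1          
Eve   | 2          
Frank | 3          
Grace | 0          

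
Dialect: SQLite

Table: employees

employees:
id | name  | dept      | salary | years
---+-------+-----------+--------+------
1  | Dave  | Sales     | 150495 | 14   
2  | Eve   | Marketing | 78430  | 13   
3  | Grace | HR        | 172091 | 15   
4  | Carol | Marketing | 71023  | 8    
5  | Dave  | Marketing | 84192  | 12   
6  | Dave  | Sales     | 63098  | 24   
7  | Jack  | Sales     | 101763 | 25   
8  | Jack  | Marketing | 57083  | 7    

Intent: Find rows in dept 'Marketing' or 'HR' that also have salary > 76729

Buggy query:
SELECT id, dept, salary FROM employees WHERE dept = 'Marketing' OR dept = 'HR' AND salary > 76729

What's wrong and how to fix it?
Bug: Without parentheses, AND is evaluated before OR, so the salary filter only applies to the 'HR' branch

Fix: Add parentheses around the OR so the AND applies to both alternatives

Corrected query:
SELECT id, dept, salary FROM employees WHERE (dept = 'Marketing' OR dept = 'HR') AND salary > 76729

Result:
id | dept      | salary
---+-----------+-------
2  | Marketing | 78430 
3  | HR        | 172091
5  | Marketing | 84192 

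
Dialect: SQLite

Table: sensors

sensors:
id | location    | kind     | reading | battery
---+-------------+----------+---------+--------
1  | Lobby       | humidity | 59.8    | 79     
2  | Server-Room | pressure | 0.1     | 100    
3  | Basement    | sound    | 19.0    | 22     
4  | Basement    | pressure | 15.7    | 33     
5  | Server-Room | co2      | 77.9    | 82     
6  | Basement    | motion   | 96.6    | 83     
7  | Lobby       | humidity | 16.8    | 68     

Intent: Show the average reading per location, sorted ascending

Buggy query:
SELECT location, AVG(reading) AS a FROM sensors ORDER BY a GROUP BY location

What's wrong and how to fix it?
Bug: GROUP BY must precede ORDER BY

Fix: Move ORDER BY to the end, after GROUP BY

Corrected query:
SELECT location, AVG(reading) AS a FROM sensors GROUP BY location ORDER BY a

Result:
location    | a        
------------+----------
Lobby       | 38.3     
Server-Room | 39       
Basement    | 43.766667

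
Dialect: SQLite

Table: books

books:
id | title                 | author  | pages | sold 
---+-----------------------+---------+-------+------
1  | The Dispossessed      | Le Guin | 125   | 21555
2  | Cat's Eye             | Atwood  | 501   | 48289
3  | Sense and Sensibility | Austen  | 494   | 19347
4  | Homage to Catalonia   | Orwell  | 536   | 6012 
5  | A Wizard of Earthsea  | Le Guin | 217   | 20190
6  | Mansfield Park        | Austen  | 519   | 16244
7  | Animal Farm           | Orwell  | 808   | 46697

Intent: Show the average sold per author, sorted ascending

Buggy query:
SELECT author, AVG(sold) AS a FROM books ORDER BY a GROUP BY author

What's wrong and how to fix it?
Bug: GROUP BY must precede ORDER BY

Fix: Move ORDER BY to the end, after GROUP BY

Corrected query:
SELECT author, AVG(sold) AS a FROM books GROUP BY author ORDER BY a

Result:
author  | a      
--------+--------
Austen  | 17795.5
Le Guin | 20872.5
Orwell  | 26354.5
Atwood  | 48289  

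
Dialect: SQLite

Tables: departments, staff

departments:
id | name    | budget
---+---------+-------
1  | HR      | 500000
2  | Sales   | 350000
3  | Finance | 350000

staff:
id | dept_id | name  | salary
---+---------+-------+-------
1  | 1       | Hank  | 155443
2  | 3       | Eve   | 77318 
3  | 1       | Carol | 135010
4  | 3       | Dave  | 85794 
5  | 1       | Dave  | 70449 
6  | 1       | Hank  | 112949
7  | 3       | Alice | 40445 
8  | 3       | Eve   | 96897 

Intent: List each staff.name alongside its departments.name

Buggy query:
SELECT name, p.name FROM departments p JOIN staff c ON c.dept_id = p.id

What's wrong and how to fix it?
Bug: Both tables have a 'name' column; the unqualified reference is ambiguous

Fix: Prefix ambiguous columns with the table alias

Corrected query:
SELECT c.name, p.name FROM departments p JOIN staff c ON c.dept_id = p.id

Result:
name  | name   
------+--------
Hank  | HR     
Eve   | Finance
Carol | HR     
Dave  | Finance
Dave  | HR     
Hank  | HR     
Alice | Finance
Eve   | Finance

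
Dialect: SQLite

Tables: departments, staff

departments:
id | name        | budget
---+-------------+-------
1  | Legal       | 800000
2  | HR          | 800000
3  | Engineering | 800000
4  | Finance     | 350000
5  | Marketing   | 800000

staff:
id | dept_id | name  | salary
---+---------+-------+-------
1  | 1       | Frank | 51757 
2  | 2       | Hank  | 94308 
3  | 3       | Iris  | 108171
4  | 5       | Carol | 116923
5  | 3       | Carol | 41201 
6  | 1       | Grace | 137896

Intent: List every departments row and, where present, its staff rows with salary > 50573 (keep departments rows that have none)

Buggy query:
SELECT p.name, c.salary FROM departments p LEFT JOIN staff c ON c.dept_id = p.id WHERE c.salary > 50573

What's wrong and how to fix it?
Bug: A WHERE condition on the right-hand table after LEFT JOIN drops unmatched parents

Fix: Move the right-table condition into the ON clause so unmatched parents are kept

Corrected query:
SELECT p.name, c.salary FROM departments p LEFT JOIN staff c ON c.dept_id = p.id AND c.salary > 50573

Result:
name        | salary
------------+-------
Legal       | 51757 
Legal       | 137896
HR          | 94308 
Engineering | 108171
Finance     | NULL  
Marketing   | 116923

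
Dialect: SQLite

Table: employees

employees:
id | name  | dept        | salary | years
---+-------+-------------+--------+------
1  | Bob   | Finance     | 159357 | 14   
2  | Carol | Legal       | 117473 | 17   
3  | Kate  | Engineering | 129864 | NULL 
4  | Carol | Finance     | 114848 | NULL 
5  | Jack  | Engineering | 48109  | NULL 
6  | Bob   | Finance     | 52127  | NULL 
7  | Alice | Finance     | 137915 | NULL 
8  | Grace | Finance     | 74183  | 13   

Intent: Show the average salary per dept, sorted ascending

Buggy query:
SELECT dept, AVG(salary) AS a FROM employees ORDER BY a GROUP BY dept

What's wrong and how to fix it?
Bug: GROUP BY must precede ORDER BY

Fix: Move ORDER BY to the end, after GROUP BY

Corrected query:
SELECT dept, AVG(salary) AS a FROM employees GROUP BY dept ORDER BY a

Result:
dept        | a      
------------+--------
Engineering | 88986.5
Finance     | 107686 
Legal       | 117473 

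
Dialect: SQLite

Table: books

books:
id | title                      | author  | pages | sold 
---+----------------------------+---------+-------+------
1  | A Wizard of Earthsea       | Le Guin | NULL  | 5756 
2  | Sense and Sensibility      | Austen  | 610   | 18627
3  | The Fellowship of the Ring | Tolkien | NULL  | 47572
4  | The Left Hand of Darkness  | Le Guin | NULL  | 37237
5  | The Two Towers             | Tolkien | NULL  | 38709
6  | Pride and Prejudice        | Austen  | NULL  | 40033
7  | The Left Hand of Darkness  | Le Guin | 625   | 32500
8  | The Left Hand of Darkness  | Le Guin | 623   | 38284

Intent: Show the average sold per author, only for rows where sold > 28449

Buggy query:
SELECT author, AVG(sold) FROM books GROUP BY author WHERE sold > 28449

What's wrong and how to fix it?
Bug: Row-level WHERE must come before GROUP BY in the clause order

Fix: Move the WHERE clause before GROUP BY

Corrected query:
SELECT author, AVG(sold) FROM books WHERE sold > 28449 GROUP BY author

Result:
author  | AVG(sold)
--------+----------
Austen  | 40033    
Le Guin | 36007    
Tolkien | 43140.5  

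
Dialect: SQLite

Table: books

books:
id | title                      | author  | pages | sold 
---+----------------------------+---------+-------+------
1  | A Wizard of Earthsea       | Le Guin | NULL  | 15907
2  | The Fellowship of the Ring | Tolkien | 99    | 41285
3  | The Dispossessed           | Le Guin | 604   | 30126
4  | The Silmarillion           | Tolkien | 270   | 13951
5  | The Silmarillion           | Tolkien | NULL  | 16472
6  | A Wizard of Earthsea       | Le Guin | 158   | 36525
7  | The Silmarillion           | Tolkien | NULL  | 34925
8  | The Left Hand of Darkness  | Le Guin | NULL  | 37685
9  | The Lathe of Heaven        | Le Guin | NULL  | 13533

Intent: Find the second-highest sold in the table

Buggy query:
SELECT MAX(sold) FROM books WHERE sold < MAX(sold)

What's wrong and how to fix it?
Bug: The inner MAX is an aggregate inside WHERE, which is not allowed

Fix: Put the inner MAX in a scalar subquery

Corrected query:
SELECT MAX(sold) FROM books WHERE sold < (SELECT MAX(sold) FROM books)

Result:
MAX(sold)
---------
37685    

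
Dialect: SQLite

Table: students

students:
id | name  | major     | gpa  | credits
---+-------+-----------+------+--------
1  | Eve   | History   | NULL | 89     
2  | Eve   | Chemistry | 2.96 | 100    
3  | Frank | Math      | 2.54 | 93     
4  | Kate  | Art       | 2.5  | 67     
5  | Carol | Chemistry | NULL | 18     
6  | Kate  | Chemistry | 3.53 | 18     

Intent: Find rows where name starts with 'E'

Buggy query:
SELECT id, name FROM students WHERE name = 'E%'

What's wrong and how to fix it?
Bug: Wildcards only work with LIKE; '=' treats '%' as a literal character

Fix: Replace '=' with LIKE so 'E%' is treated as a pattern

Corrected query:
SELECT id, name FROM students WHERE name LIKE 'E%'

Result:
id | name
---+-----
1  | Eve 
2  | Eve 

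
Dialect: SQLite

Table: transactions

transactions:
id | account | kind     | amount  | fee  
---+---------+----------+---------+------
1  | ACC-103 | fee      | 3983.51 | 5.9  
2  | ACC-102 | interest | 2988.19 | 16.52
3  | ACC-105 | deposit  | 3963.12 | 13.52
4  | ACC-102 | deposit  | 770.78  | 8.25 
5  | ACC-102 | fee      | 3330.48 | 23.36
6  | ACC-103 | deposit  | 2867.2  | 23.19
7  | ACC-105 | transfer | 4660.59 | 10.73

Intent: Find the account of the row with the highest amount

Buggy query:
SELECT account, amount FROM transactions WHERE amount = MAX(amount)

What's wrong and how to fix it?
Bug: MAX(amount) is an aggregate and cannot be used directly in WHERE

Fix: Use a subquery: WHERE amount = (SELECT MAX(amount) FROM transactions)

Corrected query:
SELECT account, amount FROM transactions WHERE amount = (SELECT MAX(amount) FROM transactions)

Result:
account | amount 
--------+--------
ACC-105 | 4660.59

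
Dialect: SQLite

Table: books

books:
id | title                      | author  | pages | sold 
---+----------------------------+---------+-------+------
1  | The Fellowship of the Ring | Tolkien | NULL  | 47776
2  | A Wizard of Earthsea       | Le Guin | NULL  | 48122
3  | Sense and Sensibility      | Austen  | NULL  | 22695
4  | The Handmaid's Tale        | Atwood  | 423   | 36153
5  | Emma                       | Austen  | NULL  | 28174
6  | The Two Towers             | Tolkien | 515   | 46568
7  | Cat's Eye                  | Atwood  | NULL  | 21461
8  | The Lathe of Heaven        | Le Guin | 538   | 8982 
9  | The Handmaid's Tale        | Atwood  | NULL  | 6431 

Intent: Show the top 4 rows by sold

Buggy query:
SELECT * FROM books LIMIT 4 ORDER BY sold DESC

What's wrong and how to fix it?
Bug: LIMIT must come after ORDER BY

Fix: Sort with ORDER BY, then apply LIMIT

Corrected query:
SELECT * FROM books ORDER BY sold DESC LIMIT 4

Result:
id | title                      | author  | pages | sold 
---+----------------------------+---------+-------+------
2  | A Wizard of Earthsea       | Le Guin | NULL  | 48122
1  | The Fellowship of the Ring | Tolkien | NULL  | 47776
6  | The Two Towers             | Tolkien | 515   | 46568
4  | The Handmaid's Tale        | Atwood  | 423   | 36153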